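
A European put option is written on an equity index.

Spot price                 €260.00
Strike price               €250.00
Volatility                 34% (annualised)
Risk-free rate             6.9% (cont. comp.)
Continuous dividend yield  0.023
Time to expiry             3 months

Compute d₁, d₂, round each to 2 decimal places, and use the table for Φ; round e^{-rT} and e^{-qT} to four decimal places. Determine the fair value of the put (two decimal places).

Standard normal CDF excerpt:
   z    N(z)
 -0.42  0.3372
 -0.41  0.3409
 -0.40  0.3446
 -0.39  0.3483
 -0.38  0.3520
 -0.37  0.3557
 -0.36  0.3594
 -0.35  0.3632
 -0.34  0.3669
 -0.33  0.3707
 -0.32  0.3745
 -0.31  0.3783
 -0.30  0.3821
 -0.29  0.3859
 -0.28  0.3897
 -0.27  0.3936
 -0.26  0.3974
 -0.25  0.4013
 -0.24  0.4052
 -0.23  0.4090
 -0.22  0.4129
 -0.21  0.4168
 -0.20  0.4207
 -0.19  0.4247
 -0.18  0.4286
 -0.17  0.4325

€11.42

σ√T = 0.34·√0.25 = 0.1700
ln(S/K) + (r − q + σ²/2)T = ln(260/250) + (0.069 − 0.023 + 0.34²/2)·0.25 = 0.0392 + 0.0260 = 0.0652
d₁ = 0.0652 / 0.1700 = 0.3834 which rounds to 0.38
d₂ = d₁ − σ√T = 0.3834 − 0.1700 = 0.2134 which rounds to 0.21
e^(−qT) = e^(−0.023·0.25) = 0.9943;  e^(−rT) = e^(−0.069·0.25) = 0.9829
N(−d₂) = N(-0.21) = 0.4168;  N(−d₁) = N(-0.38) = 0.3520
P = 250·0.9829·0.4168 − 260·0.9943·0.3520 = 102.4182 − 90.9983 = 11.4198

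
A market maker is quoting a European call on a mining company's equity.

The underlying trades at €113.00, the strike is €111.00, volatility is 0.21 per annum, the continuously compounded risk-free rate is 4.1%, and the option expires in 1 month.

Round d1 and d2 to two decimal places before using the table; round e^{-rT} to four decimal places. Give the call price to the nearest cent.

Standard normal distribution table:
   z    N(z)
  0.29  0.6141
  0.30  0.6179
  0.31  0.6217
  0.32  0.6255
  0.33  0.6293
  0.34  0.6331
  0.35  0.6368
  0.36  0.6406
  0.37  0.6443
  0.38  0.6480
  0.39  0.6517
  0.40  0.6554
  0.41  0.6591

€4.03

σ√T = 0.21·√0.08333 = 0.0606
d₁ = [ln(113/111) + (0.041 + ½·0.21²)·0.08333] / (σ√T) = (0.0179 + 0.0053) / 0.0606 = 0.3812 → 0.38
d₂ = 0.3812 − 0.0606 = 0.3206 → 0.32
e^(−rT) = e^(−0.041·0.08333) = 0.9966
C = 113·N(0.38) − 111·0.9966·N(0.32) = 113·0.6480 − 111·0.9966·0.6255 = 73.2240 − 69.1944 = 4.0296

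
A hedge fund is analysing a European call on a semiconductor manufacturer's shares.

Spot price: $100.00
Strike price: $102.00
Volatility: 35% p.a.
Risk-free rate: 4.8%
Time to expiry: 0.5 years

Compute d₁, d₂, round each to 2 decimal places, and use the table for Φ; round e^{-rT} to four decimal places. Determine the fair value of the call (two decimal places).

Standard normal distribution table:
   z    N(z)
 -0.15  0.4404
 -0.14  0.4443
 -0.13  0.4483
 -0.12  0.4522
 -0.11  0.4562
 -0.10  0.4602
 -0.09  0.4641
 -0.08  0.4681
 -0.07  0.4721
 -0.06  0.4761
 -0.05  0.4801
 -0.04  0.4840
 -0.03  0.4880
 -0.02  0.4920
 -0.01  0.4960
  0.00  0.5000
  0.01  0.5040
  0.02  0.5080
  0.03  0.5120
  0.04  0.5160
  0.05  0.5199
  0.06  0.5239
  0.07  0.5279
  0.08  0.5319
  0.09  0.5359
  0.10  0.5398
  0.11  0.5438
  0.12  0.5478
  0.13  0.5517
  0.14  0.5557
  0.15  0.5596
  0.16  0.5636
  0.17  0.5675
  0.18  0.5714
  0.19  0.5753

$10.14

σ√T = 0.35 × 0.7071 = 0.2475
d₁ = [ln(100/102) + (0.048 + 0.35²/2)·0.5] / 0.2475 = [-0.0198 + 0.0546] / 0.2475 = 0.1407 ⇒ 0.14
d₂ = d₁ − σ√T = 0.1407 − 0.2475 = -0.1068 ⇒ -0.11
e^(−rT) = e^(−0.048·0.5) = 0.9763
N(d₁) = N(0.14) = 0.5557;  N(d₂) = N(-0.11) = 0.4562
C = 100·0.5557 − 102·0.9763·0.4562 = 55.5700 − 45.4296 = 10.1404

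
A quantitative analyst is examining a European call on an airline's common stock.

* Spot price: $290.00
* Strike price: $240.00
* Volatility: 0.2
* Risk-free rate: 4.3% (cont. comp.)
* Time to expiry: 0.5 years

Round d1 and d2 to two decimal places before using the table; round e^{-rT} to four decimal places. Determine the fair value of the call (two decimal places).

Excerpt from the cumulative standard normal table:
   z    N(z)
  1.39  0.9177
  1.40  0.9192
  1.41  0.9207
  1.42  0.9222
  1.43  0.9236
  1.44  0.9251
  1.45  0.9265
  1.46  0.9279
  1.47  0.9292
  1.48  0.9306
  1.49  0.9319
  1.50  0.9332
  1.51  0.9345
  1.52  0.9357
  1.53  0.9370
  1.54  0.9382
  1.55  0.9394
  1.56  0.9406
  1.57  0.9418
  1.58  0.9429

T = 0.5;  σ√T = 0.1414
ln(S/K) + (r + σ²/2)T = ln(290/240) + (0.043 + 0.2²/2)·0.5 = 0.1892 + 0.0315 = 0.2207
d₁ = 0.2207 / 0.1414 = 1.5609 which rounds to 1.56
d₂ = d₁ − σ√T = 1.5609 − 0.1414 = 1.4195 which rounds to 1.42
exp(−rT) = exp(−0.043·0.5) = 0.9787
N(d₁) = N(1.56) = 0.9406;  N(d₂) = N(1.42) = 0.9222
C = 290·0.9406 − 240·0.9787·0.9222 = 272.7740 − 216.6137 = 56.1603

$56.16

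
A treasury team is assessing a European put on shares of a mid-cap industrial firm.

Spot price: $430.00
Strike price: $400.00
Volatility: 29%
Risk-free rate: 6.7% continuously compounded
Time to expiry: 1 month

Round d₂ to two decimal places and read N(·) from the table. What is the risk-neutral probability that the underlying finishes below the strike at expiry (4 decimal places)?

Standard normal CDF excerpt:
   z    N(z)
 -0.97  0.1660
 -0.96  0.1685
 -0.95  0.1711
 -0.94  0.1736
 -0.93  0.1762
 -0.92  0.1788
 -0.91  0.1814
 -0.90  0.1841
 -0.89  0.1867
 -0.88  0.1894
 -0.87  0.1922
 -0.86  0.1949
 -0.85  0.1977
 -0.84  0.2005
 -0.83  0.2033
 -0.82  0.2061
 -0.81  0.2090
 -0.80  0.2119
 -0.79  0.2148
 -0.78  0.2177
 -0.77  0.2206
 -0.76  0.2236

T = 0.08333;  σ√T = 0.0837
ln(S/K) + (r + σ²/2)T = ln(430/400) + (0.067 + 0.29²/2)·0.08333 = 0.0723 + 0.0091 = 0.0814
d₁ = 0.0814 / 0.0837 = 0.9724 which rounds to 0.97
d₂ = d₁ − σ√T = 0.9724 − 0.0837 = 0.8887 which rounds to 0.89
Risk-neutral Pr[S_T < K] = N(−d₂) = N(-0.89) = 0.1867

0.1867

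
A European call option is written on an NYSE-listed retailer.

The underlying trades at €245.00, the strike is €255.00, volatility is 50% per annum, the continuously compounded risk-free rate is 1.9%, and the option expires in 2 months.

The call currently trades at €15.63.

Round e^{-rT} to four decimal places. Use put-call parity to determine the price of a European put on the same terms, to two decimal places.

€24.81

e^(−rT) = e^(−0.019·0.1667) = 0.9968
Put-call parity: C − P = S − K·e^(−rT) = 245 − 255·0.9968 = 245 − 254.1840 = -9.1840
P = C − (C − P) = 15.63 − (-9.1840) = 24.8140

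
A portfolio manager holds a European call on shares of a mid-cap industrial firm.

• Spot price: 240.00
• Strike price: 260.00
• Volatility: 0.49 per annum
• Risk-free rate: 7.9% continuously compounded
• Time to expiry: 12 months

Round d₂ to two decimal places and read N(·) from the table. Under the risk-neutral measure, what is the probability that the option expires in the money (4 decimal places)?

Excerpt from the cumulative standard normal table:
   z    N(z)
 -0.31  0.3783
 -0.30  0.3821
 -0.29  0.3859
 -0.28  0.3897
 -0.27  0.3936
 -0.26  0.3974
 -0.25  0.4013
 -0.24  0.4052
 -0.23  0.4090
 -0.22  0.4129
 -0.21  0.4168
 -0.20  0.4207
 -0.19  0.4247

0.4013

σ√T = 0.49·√1 = 0.4900
d₁ = [ln(240/260) + (0.079 + 0.49²/2)·1] / 0.4900 = [-0.0800 + 0.1991] / 0.4900 = 0.2429 ≈ 0.24
d₂ = d₁ − σ√T = 0.2429 − 0.4900 = -0.2471 ≈ -0.25
Risk-neutral Pr[S_T > K] = N(d₂) = N(-0.25) = 0.4013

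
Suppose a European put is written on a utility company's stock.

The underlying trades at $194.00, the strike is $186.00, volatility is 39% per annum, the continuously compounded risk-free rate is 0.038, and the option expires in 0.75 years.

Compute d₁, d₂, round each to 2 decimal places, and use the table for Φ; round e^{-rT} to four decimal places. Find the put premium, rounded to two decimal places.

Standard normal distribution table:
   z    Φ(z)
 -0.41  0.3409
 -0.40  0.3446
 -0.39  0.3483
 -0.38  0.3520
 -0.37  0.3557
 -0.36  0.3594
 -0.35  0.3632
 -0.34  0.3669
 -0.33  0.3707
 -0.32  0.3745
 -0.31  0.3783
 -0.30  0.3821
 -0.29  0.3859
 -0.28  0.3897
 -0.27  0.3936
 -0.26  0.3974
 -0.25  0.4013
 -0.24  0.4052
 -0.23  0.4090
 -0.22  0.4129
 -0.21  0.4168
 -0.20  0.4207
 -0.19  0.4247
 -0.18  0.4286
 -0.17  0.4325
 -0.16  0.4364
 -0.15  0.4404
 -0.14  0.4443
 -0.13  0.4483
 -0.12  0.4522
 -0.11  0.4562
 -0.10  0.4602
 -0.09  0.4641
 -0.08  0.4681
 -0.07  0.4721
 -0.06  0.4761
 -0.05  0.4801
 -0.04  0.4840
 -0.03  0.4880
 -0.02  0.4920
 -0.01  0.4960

$19.21

T = 0.75;  σ√T = 0.3377
ln(S/K) + (r + σ²/2)T = ln(194/186) + (0.038 + 0.39²/2)·0.75 = 0.0421 + 0.0855 = 0.1276
d₁ = 0.1276 / 0.3377 = 0.3779 ≈ 0.38
d₂ = d₁ − σ√T = 0.3779 − 0.3377 = 0.0402 ≈ 0.04
exp(−rT) = exp(−0.038·0.75) = 0.9719
P = 186·0.9719·N(-0.04) − 194·N(-0.38) = 186·0.9719·0.4840 − 194·0.3520 = 87.4943 − 68.2880 = 19.2063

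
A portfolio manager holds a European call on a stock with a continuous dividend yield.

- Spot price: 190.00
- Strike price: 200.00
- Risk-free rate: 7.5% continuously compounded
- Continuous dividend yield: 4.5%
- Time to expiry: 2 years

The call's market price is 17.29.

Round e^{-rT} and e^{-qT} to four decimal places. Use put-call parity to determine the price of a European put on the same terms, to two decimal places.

15.79

exp(−qT) = exp(−0.045·2) = 0.9139;  exp(−rT) = exp(−0.075·2) = 0.8607
Put-call parity: C − P = S·e^(−qT) − K·e^(−rT) = 190·0.9139 − 200·0.8607 = 173.6410 − 172.1400 = 1.5010
P = C − (C − P) = 17.29 − (1.5010) = 15.7890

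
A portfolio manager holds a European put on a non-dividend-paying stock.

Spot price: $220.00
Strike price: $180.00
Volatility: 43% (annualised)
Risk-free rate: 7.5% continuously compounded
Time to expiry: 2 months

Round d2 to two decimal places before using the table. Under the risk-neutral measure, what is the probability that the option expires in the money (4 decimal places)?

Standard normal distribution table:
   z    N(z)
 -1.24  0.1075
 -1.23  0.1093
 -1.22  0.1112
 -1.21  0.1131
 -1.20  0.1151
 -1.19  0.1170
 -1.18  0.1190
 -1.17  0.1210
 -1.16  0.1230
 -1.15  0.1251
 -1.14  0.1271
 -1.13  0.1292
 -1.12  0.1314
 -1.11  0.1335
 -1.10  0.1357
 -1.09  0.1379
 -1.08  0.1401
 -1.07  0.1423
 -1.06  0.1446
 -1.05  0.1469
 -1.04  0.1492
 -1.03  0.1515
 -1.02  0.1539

0.1292

T = 0.1667;  σ√T = 0.1755
d₁ = [ln(220/180) + (0.075 + 0.43²/2)·0.1667] / 0.1755 = [0.2007 + 0.0279] / 0.1755 = 1.3021 ≈ 1.30
d₂ = d₁ − σ√T = 1.3021 − 0.1755 = 1.1266 ≈ 1.13
Risk-neutral Pr[S_T < K] = N(−d₂) = N(-1.13) = 0.1292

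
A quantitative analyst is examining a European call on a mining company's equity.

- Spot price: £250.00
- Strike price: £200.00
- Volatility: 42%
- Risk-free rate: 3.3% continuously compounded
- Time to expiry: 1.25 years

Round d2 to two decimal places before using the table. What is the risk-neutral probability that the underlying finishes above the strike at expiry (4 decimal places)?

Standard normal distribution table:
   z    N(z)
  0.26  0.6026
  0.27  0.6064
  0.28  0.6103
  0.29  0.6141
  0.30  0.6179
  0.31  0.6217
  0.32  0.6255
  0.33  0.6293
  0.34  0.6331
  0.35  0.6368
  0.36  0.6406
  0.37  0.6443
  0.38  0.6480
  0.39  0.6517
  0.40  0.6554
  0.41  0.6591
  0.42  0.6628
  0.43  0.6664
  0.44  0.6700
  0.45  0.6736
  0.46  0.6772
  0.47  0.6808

0.6293

σ√T = 0.42 × 1.1180 = 0.4696
ln(S/K) + (r + σ²/2)T = ln(250/200) + (0.033 + 0.42²/2)·1.25 = 0.2231 + 0.1515 = 0.3746
d₁ = 0.3746 / 0.4696 = 0.7978 which rounds to 0.80
d₂ = d₁ − σ√T = 0.7978 − 0.4696 = 0.3283 which rounds to 0.33
Pr(exercise) under Q = N(d₂) = 0.6293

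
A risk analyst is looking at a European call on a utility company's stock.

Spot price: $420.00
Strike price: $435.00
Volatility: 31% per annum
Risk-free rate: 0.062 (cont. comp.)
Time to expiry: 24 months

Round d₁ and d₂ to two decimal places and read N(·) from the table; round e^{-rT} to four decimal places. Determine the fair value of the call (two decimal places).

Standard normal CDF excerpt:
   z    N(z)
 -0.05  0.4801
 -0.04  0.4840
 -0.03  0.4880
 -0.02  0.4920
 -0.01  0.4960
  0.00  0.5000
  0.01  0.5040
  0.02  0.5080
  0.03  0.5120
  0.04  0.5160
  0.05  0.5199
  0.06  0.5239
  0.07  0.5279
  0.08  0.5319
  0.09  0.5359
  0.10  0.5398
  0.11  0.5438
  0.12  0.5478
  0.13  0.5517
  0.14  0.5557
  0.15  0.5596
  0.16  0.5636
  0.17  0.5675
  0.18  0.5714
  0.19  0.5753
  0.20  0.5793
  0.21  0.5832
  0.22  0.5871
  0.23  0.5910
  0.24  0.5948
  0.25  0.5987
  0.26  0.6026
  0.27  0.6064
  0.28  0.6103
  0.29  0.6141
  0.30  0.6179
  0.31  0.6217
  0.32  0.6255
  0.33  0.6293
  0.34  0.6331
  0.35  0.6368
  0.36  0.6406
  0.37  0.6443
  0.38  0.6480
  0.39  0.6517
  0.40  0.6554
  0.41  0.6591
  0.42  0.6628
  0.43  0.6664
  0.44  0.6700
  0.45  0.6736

T = 2;  σ√T = 0.4384
d₁ = [ln(420/435) + (0.062 + ½·0.31²)·2] / (σ√T) = (-0.0351 + 0.2201) / 0.4384 = 0.4220 → 0.42
d₂ = 0.4220 − 0.4384 = -0.0164 → -0.02
e^(−rT) = e^(−0.062·2) = 0.8834
N(d₁) = N(0.42) = 0.6628;  N(d₂) = N(-0.02) = 0.4920
C = 420·0.6628 − 435·0.8834·0.4920 = 278.3760 − 189.0653 = 89.3107

$89.31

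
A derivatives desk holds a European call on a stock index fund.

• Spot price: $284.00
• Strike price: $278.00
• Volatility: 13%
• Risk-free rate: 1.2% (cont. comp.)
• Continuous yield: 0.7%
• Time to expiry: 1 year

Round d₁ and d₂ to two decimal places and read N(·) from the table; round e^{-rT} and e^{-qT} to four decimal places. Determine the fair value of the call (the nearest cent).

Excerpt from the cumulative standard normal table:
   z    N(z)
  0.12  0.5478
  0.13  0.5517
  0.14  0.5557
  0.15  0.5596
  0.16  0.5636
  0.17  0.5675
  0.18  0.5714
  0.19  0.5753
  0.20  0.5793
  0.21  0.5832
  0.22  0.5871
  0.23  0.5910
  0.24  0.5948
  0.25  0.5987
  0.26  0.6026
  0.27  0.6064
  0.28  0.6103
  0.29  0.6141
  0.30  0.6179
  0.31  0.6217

σ√T = 0.13·√1 = 0.1300
d₁ = [ln(284/278) + (0.012 − 0.007 + 0.13²/2)·1] / 0.1300 = [0.0214 + 0.0135] / 0.1300 = 0.2677 → 0.27
d₂ = d₁ − σ√T = 0.2677 − 0.1300 = 0.1377 → 0.14
exp(−qT) = exp(−0.007·1) = 0.9930;  exp(−rT) = exp(−0.012·1) = 0.9881
N(d₁) = N(0.27) = 0.6064;  N(d₂) = N(0.14) = 0.5557
C = 284·0.9930·0.6064 − 278·0.9881·0.5557 = 171.0121 − 152.6462 = 18.3658

$18.37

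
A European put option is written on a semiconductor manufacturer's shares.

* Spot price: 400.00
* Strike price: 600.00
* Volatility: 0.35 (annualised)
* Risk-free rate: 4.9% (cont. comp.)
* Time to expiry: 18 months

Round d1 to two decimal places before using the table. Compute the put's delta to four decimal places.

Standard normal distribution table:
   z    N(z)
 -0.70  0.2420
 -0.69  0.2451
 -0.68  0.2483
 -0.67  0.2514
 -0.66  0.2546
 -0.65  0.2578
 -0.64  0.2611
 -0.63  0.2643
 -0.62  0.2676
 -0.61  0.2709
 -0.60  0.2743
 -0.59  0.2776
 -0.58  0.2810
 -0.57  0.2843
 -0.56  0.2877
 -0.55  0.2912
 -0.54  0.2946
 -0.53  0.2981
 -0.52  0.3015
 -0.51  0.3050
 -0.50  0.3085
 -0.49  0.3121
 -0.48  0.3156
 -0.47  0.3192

σ√T = 0.35·√1.5 = 0.4287
ln(S/K) + (r + σ²/2)T = ln(400/600) + (0.049 + 0.35²/2)·1.5 = -0.4055 + 0.1654 = -0.2401
d₁ = -0.2401 / 0.4287 = -0.5601 → -0.56
N(d₁) = N(-0.56) = 0.2877
Δ_put = N(d₁) − 1 = 0.2877 − 1 = -0.7123

-0.7123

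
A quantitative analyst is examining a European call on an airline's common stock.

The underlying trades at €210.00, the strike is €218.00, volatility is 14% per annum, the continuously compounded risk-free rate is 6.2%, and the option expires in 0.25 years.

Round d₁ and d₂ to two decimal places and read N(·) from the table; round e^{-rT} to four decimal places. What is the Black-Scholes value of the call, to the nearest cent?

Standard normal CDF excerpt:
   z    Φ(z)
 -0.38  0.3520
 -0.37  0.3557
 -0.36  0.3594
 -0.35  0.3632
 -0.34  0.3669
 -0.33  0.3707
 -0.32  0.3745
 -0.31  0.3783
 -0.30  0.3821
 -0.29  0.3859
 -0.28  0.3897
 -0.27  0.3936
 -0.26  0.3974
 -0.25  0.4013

€3.88

σ√T = 0.14 × 0.5000 = 0.0700
d₁ = [ln(210/218) + (0.062 + ½·0.14²)·0.25] / (σ√T) = (-0.0374 + 0.0180) / 0.0700 = -0.2777 → -0.28
d₂ = -0.2777 − 0.0700 = -0.3477 → -0.35
exp(−rT) = exp(−0.062·0.25) = 0.9846
N(d₁) = N(-0.28) = 0.3897;  N(d₂) = N(-0.35) = 0.3632
C = 210·0.3897 − 218·0.9846·0.3632 = 81.8370 − 77.9583 = 3.8787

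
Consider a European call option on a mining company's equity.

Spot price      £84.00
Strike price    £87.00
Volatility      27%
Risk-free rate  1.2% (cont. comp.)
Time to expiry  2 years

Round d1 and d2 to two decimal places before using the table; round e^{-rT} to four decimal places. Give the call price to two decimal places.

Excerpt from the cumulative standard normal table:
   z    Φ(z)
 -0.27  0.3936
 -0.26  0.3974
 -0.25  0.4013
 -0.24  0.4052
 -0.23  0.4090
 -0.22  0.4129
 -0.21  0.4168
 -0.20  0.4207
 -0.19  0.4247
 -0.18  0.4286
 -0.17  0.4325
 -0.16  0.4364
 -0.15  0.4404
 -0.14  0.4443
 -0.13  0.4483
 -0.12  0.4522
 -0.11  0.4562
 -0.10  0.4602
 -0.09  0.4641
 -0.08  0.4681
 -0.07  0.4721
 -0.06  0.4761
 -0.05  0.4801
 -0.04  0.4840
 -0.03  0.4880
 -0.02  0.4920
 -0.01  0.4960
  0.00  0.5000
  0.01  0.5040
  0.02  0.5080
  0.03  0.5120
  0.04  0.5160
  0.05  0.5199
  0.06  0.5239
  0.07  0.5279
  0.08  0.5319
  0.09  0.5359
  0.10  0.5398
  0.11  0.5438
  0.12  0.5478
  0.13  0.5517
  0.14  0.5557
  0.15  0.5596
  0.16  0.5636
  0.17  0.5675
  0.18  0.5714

£12.27

σ√T = 0.27·√2 = 0.3818
d₁ = [ln(84/87) + (0.012 + ½·0.27²)·2] / (σ√T) = (-0.0351 + 0.0969) / 0.3818 = 0.1619 ⇒ 0.16
d₂ = 0.1619 − 0.3818 = -0.2200 ⇒ -0.22
exp(−rT) = exp(−0.012·2) = 0.9763
N(d₁) = N(0.16) = 0.5636;  N(d₂) = N(-0.22) = 0.4129
C = 84·0.5636 − 87·0.9763·0.4129 = 47.3424 − 35.0709 = 12.2715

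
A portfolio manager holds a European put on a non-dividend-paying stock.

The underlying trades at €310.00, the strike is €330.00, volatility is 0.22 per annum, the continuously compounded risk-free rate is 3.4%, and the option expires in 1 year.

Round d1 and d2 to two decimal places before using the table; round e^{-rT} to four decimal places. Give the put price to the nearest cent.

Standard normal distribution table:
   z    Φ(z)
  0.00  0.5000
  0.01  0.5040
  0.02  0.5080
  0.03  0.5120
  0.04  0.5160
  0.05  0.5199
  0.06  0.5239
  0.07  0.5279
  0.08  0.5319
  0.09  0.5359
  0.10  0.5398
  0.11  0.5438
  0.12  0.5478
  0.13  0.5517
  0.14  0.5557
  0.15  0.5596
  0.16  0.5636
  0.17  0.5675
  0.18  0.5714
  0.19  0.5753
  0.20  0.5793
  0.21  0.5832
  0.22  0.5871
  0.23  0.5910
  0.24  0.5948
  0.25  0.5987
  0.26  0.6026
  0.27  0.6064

σ√T = 0.22 × 1.0000 = 0.2200
d₁ = [ln(310/330) + (0.034 + 0.22²/2)·1] / 0.2200 = [-0.0625 + 0.0582] / 0.2200 = -0.0196 ≈ -0.02
d₂ = d₁ − σ√T = -0.0196 − 0.2200 = -0.2396 ≈ -0.24
exp(−rT) = exp(−0.034·1) = 0.9666
P = 330·0.9666·N(0.24) − 310·N(0.02) = 330·0.9666·0.5948 − 310·0.5080 = 189.7281 − 157.4800 = 32.2481

€32.25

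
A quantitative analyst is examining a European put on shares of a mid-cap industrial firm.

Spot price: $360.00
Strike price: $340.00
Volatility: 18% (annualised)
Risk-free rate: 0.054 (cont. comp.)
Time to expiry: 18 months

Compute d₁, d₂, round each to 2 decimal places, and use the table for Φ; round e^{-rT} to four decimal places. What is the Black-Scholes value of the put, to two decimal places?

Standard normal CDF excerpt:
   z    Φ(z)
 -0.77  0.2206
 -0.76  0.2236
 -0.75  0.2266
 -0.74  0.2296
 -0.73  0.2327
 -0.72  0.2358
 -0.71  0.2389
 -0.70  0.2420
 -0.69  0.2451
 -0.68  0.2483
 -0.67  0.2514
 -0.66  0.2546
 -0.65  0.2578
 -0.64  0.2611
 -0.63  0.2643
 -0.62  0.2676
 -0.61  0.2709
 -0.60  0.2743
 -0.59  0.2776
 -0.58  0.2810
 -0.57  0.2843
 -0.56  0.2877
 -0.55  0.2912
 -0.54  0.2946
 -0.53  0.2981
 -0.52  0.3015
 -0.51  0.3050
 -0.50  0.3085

$11.88

σ√T = 0.18·√1.5 = 0.2205
d₁ = [ln(360/340) + (0.054 + 0.18²/2)·1.5] / 0.2205 = [0.0572 + 0.1053] / 0.2205 = 0.7369 ⇒ 0.74
d₂ = d₁ − σ√T = 0.7369 − 0.2205 = 0.5165 ⇒ 0.52
exp(−rT) = exp(−0.054·1.5) = 0.9222
P = 340·0.9222·N(-0.52) − 360·N(-0.74) = 340·0.9222·0.3015 − 360·0.2296 = 94.5347 − 82.6560 = 11.8787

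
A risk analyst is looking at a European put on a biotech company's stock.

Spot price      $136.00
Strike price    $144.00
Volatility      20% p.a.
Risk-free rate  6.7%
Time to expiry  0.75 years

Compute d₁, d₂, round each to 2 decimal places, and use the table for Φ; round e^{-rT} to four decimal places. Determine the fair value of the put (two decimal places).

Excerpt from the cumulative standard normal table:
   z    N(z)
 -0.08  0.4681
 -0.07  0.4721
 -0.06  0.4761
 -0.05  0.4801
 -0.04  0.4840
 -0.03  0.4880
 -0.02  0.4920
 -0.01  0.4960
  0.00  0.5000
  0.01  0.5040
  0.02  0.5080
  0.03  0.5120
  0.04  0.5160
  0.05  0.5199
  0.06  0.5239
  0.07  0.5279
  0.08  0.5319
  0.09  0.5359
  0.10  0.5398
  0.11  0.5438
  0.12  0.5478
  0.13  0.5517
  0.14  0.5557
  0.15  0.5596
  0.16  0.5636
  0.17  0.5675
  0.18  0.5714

σ√T = 0.2·√0.75 = 0.1732
ln(S/K) + (r + σ²/2)T = ln(136/144) + (0.067 + 0.2²/2)·0.75 = -0.0572 + 0.0653 = 0.0081
d₁ = 0.0081 / 0.1732 = 0.0467 ⇒ 0.05
d₂ = d₁ − σ√T = 0.0467 − 0.1732 = -0.1265 ⇒ -0.13
exp(−rT) = exp(−0.067·0.75) = 0.9510
N(−d₂) = N(0.13) = 0.5517;  N(−d₁) = N(-0.05) = 0.4801
P = 144·0.9510·0.5517 − 136·0.4801 = 75.5520 − 65.2936 = 10.2584

$10.26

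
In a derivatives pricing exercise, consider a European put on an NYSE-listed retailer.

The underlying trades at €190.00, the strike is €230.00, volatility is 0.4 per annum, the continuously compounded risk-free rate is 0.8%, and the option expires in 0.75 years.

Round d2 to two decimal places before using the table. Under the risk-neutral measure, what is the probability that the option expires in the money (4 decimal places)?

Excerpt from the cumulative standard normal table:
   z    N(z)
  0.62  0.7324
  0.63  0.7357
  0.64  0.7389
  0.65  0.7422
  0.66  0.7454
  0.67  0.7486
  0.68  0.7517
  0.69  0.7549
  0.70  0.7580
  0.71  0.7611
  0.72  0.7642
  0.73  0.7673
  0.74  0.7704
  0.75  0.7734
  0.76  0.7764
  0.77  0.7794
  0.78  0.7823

σ√T = 0.4·√0.75 = 0.3464
d₁ = [ln(190/230) + (0.008 + ½·0.4²)·0.75] / (σ√T) = (-0.1911 + 0.0660) / 0.3464 = -0.3610 → -0.36
d₂ = -0.3610 − 0.3464 = -0.7074 → -0.71
Pr(exercise) under Q = N(−d₂) = N(0.71) = 0.7611

0.7611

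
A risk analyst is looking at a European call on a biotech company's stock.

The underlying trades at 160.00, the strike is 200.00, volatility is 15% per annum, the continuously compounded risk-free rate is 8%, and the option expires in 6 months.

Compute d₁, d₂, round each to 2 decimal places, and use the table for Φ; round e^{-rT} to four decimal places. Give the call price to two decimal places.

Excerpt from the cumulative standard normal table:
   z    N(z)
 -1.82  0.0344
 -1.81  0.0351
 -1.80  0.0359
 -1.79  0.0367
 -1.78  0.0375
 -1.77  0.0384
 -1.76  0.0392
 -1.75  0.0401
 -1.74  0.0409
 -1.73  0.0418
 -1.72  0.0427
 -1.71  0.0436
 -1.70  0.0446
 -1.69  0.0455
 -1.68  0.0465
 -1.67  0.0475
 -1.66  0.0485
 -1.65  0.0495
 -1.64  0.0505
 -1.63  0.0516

σ√T = 0.15·√0.5 = 0.1061
d₁ = [ln(160/200) + (0.08 + 0.15²/2)·0.5] / 0.1061 = [-0.2231 + 0.0456] / 0.1061 = -1.6737 ⇒ -1.67
d₂ = d₁ − σ√T = -1.6737 − 0.1061 = -1.7797 ⇒ -1.78
exp(−rT) = exp(−0.08·0.5) = 0.9608
N(d₁) = N(-1.67) = 0.0475;  N(d₂) = N(-1.78) = 0.0375
C = 160·0.0475 − 200·0.9608·0.0375 = 7.6000 − 7.2060 = 0.3940

0.39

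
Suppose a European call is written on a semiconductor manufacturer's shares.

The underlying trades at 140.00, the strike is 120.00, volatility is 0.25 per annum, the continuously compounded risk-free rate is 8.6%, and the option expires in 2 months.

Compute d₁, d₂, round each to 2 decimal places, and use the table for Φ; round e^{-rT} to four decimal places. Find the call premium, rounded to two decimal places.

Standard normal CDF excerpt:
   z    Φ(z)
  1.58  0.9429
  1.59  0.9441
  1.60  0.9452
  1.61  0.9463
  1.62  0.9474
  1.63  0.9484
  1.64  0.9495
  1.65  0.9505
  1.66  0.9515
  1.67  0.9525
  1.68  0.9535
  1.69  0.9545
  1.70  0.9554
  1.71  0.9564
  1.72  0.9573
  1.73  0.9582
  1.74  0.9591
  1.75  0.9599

σ√T = 0.25·√0.1667 = 0.1021
d₁ = [ln(140/120) + (0.086 + 0.25²/2)·0.1667] / 0.1021 = [0.1542 + 0.0195] / 0.1021 = 1.7018 ≈ 1.70
d₂ = d₁ − σ√T = 1.7018 − 0.1021 = 1.5998 ≈ 1.60
e^(−rT) = e^(−0.086·0.1667) = 0.9858
C = 140·N(1.70) − 120·0.9858·N(1.60) = 140·0.9554 − 120·0.9858·0.9452 = 133.7560 − 111.8134 = 21.9426

21.94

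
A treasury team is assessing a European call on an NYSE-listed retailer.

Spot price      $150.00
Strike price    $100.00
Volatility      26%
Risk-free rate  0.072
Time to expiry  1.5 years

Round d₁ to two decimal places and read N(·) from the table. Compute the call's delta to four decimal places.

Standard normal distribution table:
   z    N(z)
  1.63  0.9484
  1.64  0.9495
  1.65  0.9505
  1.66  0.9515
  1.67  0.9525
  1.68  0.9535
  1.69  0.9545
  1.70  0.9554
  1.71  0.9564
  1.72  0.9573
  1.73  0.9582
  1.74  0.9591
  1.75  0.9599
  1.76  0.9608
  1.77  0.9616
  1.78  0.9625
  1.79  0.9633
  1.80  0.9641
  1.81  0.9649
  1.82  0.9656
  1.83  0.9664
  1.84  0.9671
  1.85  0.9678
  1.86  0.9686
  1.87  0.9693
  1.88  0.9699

T = 1.5;  σ√T = 0.3184
d₁ = [ln(150/100) + (0.072 + 0.26²/2)·1.5] / 0.3184 = [0.4055 + 0.1587] / 0.3184 = 1.7717 ≈ 1.77
N(d₁) = N(1.77) = 0.9616
Δ_call = N(d₁) = 0.9616

0.9616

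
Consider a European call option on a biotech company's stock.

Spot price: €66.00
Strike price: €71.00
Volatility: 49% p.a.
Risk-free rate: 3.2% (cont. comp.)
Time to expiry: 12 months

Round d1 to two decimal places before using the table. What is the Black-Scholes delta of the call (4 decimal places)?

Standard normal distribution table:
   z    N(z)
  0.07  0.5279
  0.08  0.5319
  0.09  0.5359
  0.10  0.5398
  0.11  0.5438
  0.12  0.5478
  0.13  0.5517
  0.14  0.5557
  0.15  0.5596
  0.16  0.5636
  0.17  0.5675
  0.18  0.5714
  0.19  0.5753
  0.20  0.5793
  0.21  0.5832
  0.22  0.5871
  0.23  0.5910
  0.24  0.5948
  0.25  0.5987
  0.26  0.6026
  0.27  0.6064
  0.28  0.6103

σ√T = 0.49 × 1.0000 = 0.4900
d₁ = [ln(66/71) + (0.032 + 0.49²/2)·1] / 0.4900 = [-0.0730 + 0.1520] / 0.4900 = 0.1613 ≈ 0.16
N(d₁) = N(0.16) = 0.5636
Δ_call = N(d₁) = 0.5636

0.5636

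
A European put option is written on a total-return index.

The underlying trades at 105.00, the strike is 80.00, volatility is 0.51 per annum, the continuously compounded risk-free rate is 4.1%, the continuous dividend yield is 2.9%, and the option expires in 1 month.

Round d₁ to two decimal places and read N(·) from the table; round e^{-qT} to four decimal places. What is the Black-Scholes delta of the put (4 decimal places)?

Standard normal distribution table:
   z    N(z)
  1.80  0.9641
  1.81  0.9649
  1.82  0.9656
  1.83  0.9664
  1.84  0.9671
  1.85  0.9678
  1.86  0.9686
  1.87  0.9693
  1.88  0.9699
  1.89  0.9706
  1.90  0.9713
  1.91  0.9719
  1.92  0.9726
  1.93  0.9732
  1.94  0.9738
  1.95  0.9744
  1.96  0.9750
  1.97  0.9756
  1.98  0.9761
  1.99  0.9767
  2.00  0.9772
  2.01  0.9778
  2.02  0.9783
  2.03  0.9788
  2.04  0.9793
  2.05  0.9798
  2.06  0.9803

-0.0267

T = 0.08333;  σ√T = 0.1472
d₁ = [ln(105/80) + (0.041 − 0.029 + 0.51²/2)·0.08333] / 0.1472 = [0.2719 + 0.0118] / 0.1472 = 1.9275 ≈ 1.93
N(d₁) = N(1.93) = 0.9732
Δ_put = exp(−qT)·(N(d₁) − 1) = 0.9976·(0.9732 − 1) = -0.0267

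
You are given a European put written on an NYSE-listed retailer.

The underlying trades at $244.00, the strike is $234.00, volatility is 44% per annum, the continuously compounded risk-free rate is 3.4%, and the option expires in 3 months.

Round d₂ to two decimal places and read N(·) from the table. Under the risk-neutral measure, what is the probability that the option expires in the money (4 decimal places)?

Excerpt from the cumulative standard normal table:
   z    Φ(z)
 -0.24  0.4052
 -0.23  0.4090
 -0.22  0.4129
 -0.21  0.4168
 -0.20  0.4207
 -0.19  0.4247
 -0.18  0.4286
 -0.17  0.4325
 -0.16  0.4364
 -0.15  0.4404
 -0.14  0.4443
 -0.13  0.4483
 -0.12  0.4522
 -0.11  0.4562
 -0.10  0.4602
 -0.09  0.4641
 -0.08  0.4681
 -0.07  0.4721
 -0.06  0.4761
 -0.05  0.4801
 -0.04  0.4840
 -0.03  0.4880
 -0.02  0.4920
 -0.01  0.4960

0.4522

T = 0.25;  σ√T = 0.2200
d₁ = [ln(244/234) + (0.034 + 0.44²/2)·0.25] / 0.2200 = [0.0418 + 0.0327] / 0.2200 = 0.3389 which rounds to 0.34
d₂ = d₁ − σ√T = 0.3389 − 0.2200 = 0.1189 which rounds to 0.12
Pr(exercise) under Q = N(−d₂) = N(-0.12) = 0.4522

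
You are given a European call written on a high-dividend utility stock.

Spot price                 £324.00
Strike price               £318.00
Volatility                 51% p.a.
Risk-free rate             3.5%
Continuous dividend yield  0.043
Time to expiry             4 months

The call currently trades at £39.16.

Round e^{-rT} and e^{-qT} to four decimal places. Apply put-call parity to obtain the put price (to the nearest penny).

e^(−qT) = e^(−0.043·0.3333) = 0.9858;  e^(−rT) = e^(−0.035·0.3333) = 0.9884
Put-call parity: C − P = S·e^(−qT) − K·e^(−rT) = 324·0.9858 − 318·0.9884 = 319.3992 − 314.3112 = 5.0880
P = C − (C − P) = 39.16 − (5.0880) = 34.0720

£34.07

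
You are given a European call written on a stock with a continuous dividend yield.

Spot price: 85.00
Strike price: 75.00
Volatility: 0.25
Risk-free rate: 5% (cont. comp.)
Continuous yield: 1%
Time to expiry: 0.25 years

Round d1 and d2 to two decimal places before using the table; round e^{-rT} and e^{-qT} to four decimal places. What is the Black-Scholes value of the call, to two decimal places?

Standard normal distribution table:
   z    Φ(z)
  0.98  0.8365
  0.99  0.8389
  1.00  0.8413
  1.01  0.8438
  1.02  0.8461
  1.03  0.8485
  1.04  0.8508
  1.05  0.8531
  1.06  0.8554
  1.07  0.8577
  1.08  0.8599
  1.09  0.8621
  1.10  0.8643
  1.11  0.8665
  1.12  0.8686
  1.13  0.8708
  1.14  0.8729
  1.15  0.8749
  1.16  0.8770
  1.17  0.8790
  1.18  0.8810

11.34

σ√T = 0.25·√0.25 = 0.1250
d₁ = [ln(85/75) + (0.05 − 0.01 + 0.25²/2)·0.25] / 0.1250 = [0.1252 + 0.0178] / 0.1250 = 1.1438 ≈ 1.14
d₂ = d₁ − σ√T = 1.1438 − 0.1250 = 1.0188 ≈ 1.02
exp(−qT) = exp(−0.01·0.25) = 0.9975;  exp(−rT) = exp(−0.05·0.25) = 0.9876
N(d₁) = N(1.14) = 0.8729;  N(d₂) = N(1.02) = 0.8461
C = 85·0.9975·0.8729 − 75·0.9876·0.8461 = 74.0110 − 62.6706 = 11.3404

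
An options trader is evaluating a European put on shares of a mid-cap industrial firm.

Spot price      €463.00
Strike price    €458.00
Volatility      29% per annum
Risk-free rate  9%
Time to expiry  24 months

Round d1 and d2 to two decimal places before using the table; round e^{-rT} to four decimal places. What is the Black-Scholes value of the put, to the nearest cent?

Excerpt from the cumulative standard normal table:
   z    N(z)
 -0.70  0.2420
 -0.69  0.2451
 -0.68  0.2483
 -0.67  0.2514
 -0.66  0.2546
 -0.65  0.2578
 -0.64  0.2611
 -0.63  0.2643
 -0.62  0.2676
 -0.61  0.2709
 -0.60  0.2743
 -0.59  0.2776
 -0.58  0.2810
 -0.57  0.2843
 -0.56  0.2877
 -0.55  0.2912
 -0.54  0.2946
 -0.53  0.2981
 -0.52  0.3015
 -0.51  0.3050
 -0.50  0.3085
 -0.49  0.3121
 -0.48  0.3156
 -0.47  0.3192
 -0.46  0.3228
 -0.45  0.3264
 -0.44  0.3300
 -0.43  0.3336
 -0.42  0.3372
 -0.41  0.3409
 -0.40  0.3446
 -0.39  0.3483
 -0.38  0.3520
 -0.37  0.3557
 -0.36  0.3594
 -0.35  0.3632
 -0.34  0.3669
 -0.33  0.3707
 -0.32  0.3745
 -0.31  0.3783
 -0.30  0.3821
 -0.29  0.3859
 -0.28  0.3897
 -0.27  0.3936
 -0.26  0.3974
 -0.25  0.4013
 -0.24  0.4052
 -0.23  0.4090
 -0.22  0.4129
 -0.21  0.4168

σ√T = 0.29 × 1.4142 = 0.4101
d₁ = [ln(463/458) + (0.09 + ½·0.29²)·2] / (σ√T) = (0.0109 + 0.2641) / 0.4101 = 0.6704 → 0.67
d₂ = 0.6704 − 0.4101 = 0.2603 → 0.26
exp(−rT) = exp(−0.09·2) = 0.8353
P = 458·0.8353·N(-0.26) − 463·N(-0.67) = 458·0.8353·0.3974 − 463·0.2514 = 152.0323 − 116.3982 = 35.6341

€35.63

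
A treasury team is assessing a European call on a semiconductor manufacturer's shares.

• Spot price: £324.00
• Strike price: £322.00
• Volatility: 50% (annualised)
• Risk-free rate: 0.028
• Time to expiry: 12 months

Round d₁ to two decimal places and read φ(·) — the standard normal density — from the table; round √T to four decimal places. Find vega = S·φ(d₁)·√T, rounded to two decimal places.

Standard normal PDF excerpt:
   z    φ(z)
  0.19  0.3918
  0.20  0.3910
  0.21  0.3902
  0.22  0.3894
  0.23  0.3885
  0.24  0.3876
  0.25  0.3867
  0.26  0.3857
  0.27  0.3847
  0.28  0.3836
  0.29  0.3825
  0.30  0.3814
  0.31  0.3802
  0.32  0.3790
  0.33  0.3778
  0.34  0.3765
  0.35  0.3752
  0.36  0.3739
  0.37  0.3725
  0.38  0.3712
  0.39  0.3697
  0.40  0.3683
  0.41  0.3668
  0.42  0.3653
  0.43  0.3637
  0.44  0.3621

122.80

T = 1;  σ√T = 0.5000
d₁ = [ln(324/322) + (0.028 + ½·0.5²)·1] / (σ√T) = (0.0062 + 0.1530) / 0.5000 = 0.3184 → 0.32
√T = √1 = 1.0000
φ(d₁) = φ(0.32) = 0.3790
vega = S·φ(d₁)·√T = 324·0.3790·1.0000 = 122.7960
(Vega is the same for a European call and put with the same parameters.)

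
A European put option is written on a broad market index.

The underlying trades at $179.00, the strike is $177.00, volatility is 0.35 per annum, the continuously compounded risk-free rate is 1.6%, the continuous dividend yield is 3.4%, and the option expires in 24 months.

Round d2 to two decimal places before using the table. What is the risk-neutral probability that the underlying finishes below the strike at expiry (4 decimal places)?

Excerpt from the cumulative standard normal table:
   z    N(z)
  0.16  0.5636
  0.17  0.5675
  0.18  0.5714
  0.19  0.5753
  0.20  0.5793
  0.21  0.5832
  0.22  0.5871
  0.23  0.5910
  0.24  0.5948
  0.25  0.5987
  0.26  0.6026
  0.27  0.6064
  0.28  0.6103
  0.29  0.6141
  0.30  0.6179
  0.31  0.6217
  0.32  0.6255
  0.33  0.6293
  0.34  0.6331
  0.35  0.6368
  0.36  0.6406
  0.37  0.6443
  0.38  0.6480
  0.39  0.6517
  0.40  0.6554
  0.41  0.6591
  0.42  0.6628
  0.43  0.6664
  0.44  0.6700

0.6179

σ√T = 0.35 × 1.4142 = 0.4950
d₁ = [ln(179/177) + (0.016 − 0.034 + ½·0.35²)·2] / (σ√T) = (0.0112 + 0.0865) / 0.4950 = 0.1975 which rounds to 0.20
d₂ = 0.1975 − 0.4950 = -0.2975 which rounds to -0.30
Pr(exercise) under Q = N(−d₂) = N(0.30) = 0.6179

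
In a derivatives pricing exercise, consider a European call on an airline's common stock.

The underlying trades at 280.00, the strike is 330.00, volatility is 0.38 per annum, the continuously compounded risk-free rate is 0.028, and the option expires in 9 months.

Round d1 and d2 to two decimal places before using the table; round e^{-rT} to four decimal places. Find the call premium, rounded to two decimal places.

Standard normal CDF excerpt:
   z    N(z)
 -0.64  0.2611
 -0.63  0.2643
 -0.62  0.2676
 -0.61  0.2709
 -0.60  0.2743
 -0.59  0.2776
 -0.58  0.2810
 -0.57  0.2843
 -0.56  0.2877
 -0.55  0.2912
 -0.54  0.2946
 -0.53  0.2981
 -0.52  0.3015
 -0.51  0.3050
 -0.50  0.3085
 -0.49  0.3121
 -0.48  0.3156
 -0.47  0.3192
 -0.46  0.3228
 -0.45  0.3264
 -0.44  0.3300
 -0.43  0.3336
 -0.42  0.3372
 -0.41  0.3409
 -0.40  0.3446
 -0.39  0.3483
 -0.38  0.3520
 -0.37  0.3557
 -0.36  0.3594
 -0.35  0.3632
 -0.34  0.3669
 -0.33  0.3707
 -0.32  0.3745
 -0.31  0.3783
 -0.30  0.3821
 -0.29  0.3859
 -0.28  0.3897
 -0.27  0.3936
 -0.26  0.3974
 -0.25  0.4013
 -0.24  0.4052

σ√T = 0.38 × 0.8660 = 0.3291
d₁ = [ln(280/330) + (0.028 + ½·0.38²)·0.75] / (σ√T) = (-0.1643 + 0.0751) / 0.3291 = -0.2709 ≈ -0.27
d₂ = -0.2709 − 0.3291 = -0.6000 ≈ -0.60
exp(−rT) = exp(−0.028·0.75) = 0.9792
C = 280·N(-0.27) − 330·0.9792·N(-0.60) = 280·0.3936 − 330·0.9792·0.2743 = 110.2080 − 88.6362 = 21.5718

21.57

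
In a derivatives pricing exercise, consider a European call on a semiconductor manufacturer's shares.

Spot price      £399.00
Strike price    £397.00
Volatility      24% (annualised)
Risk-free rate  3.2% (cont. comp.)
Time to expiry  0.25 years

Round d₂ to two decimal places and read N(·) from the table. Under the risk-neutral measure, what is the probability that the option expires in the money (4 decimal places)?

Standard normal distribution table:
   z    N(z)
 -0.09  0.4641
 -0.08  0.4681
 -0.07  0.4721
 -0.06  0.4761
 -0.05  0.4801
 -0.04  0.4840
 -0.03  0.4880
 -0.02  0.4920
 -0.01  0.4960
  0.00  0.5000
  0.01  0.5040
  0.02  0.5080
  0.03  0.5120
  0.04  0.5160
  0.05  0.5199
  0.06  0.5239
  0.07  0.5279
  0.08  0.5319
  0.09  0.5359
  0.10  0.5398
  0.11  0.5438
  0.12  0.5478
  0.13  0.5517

0.5199

σ√T = 0.24 × 0.5000 = 0.1200
ln(S/K) + (r + σ²/2)T = ln(399/397) + (0.032 + 0.24²/2)·0.25 = 0.0050 + 0.0152 = 0.0202
d₁ = 0.0202 / 0.1200 = 0.1685 → 0.17
d₂ = d₁ − σ√T = 0.1685 − 0.1200 = 0.0485 → 0.05
Pr(exercise) under Q = N(d₂) = 0.5199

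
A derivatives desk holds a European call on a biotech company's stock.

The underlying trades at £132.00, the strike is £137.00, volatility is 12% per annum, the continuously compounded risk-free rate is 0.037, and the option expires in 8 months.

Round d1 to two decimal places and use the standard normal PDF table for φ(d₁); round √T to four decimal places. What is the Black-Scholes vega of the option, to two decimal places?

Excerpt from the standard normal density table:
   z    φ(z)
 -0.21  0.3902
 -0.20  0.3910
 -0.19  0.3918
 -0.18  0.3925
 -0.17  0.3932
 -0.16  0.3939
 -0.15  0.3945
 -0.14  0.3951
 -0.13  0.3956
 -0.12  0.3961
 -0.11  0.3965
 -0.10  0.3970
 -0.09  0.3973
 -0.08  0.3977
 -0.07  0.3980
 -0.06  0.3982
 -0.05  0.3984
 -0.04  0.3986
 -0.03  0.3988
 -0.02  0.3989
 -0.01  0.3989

σ√T = 0.12·√0.6667 = 0.0980
ln(S/K) + (r + σ²/2)T = ln(132/137) + (0.037 + 0.12²/2)·0.6667 = -0.0372 + 0.0295 = -0.0077
d₁ = -0.0077 / 0.0980 = -0.0787 → -0.08
√T = √0.6667 = 0.8165
φ(d₁) = φ(-0.08) = 0.3977
vega = S·φ(d₁)·√T = 132·0.3977·0.8165 = 42.8633

42.86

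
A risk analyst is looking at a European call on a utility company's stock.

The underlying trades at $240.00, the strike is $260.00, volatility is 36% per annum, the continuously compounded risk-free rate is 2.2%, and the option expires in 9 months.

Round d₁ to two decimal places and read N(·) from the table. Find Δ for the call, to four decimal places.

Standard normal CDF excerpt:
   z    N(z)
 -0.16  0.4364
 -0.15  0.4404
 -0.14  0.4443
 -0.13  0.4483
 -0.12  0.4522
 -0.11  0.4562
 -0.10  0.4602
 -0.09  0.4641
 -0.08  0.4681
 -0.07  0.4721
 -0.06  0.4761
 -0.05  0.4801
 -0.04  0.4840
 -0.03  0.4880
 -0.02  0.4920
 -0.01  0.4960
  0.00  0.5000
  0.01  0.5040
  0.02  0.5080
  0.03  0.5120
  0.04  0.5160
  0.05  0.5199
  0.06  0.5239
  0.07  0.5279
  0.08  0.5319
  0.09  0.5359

0.4801

σ√T = 0.36·√0.75 = 0.3118
ln(S/K) + (r + σ²/2)T = ln(240/260) + (0.022 + 0.36²/2)·0.75 = -0.0800 + 0.0651 = -0.0149
d₁ = -0.0149 / 0.3118 = -0.0479 → -0.05
N(d₁) = N(-0.05) = 0.4801
Δ_call = N(d₁) = 0.4801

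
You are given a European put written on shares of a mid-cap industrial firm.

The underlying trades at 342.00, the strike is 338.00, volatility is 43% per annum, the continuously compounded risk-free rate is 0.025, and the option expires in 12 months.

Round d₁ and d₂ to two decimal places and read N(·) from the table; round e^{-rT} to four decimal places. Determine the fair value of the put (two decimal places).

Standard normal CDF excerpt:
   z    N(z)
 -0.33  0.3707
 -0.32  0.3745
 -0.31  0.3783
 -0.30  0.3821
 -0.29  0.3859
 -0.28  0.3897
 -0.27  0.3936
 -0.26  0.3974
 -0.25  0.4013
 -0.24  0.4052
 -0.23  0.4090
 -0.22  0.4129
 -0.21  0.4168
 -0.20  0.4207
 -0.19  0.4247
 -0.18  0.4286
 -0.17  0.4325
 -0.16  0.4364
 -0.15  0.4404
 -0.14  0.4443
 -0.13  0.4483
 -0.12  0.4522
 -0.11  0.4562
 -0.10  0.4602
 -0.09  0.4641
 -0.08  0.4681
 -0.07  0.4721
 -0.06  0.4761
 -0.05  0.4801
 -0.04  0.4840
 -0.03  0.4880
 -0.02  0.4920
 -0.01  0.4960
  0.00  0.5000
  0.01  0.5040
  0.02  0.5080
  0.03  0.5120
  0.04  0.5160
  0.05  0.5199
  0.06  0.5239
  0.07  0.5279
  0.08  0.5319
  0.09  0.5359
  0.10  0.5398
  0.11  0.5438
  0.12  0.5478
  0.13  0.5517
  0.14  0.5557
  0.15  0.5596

σ√T = 0.43 × 1.0000 = 0.4300
ln(S/K) + (r + σ²/2)T = ln(342/338) + (0.025 + 0.43²/2)·1 = 0.0118 + 0.1174 = 0.1292
d₁ = 0.1292 / 0.4300 = 0.3005 ⇒ 0.30
d₂ = d₁ − σ√T = 0.3005 − 0.4300 = -0.1295 ⇒ -0.13
e^(−rT) = e^(−0.025·1) = 0.9753
N(−d₂) = N(0.13) = 0.5517;  N(−d₁) = N(-0.30) = 0.3821
P = 338·0.9753·0.5517 − 342·0.3821 = 181.8687 − 130.6782 = 51.1905

51.19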